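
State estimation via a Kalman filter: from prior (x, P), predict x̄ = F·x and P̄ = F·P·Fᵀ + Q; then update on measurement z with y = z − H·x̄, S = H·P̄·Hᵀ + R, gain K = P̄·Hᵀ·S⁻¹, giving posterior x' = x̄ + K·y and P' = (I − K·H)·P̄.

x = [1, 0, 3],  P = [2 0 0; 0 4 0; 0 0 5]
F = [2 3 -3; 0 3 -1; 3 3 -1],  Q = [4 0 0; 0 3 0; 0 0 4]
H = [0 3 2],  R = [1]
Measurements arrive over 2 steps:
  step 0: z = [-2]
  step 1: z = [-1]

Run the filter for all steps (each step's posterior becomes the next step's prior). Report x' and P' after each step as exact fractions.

step 0: x' = [-862/163, -275/163, 249/163], P' = [28272/1141 -1515/1141 2412/1141; -1515/1141 4408/1141 -6505/1141; 2412/1141 -6505/1141 9882/1141]
step 1: x' = [828421/1432588, 7320303/2865176, -12449369/2865176], P' = [6604691/716294 -1172031/1432588 1992021/1432588; -1172031/1432588 82671003/2865176 -123800781/2865176; 1992021/1432588 -123800781/2865176 186108595/2865176]

step 0: x̄ = F·x = [-7, -3, 0]
step 0: P̄ = F·P·Fᵀ + Q = [93 51 63; 51 44 41; 63 41 63]
step 0: y = z − H·x̄ = [7]
step 0: S = H·P̄·Hᵀ + R = [1141]
step 0: K = P̄·Hᵀ·S⁻¹ = [279/1141; 214/1141; 249/1141]
step 0: x' = x̄ + K·y = [-862/163, -275/163, 249/163]
step 0: P' = (I − K·H)·P̄ = [28272/1141 -1515/1141 2412/1141; -1515/1141 4408/1141 -6505/1141; 2412/1141 -6505/1141 9882/1141]
step 1: x̄ = F·x = [-3296/163, -1074/163, -3660/163]
step 1: P̄ = F·P·Fᵀ + Q = [316228/1141 133464/1141 267753/1141; 133464/1141 92007/1141 67713/1141; 267753/1141 67713/1141 305854/1141]
step 1: y = z − H·x̄ = [10379/163]
step 1: S = H·P̄·Hᵀ + R = [2865176/1141]
step 1: K = P̄·Hᵀ·S⁻¹ = [467949/1432588; 411447/2865176; 814847/2865176]
step 1: x' = x̄ + K·y = [828421/1432588, 7320303/2865176, -12449369/2865176]
step 1: P' = (I − K·H)·P̄ = [6604691/716294 -1172031/1432588 1992021/1432588; -1172031/1432588 82671003/2865176 -123800781/2865176; 1992021/1432588 -123800781/2865176 186108595/2865176]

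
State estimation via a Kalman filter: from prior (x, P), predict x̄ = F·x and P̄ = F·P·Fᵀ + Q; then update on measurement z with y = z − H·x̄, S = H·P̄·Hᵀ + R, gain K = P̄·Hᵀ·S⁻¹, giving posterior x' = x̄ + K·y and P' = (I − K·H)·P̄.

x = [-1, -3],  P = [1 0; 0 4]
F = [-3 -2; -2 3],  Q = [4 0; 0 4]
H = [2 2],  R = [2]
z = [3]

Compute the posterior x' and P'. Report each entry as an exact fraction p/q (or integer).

x' = [664/75, -551/75]
P' = [1933/75 -1922/75; -1922/75 1948/75]

x̄ = F·x = [9, -7]
P̄ = F·P·Fᵀ + Q = [29 -18; -18 44]
y = z − H·x̄ = [-1]
S = H·P̄·Hᵀ + R = [150]
K = P̄·Hᵀ·S⁻¹ = [11/75; 26/75]
x' = x̄ + K·y = [664/75, -551/75]
P' = (I − K·H)·P̄ = [1933/75 -1922/75; -1922/75 1948/75]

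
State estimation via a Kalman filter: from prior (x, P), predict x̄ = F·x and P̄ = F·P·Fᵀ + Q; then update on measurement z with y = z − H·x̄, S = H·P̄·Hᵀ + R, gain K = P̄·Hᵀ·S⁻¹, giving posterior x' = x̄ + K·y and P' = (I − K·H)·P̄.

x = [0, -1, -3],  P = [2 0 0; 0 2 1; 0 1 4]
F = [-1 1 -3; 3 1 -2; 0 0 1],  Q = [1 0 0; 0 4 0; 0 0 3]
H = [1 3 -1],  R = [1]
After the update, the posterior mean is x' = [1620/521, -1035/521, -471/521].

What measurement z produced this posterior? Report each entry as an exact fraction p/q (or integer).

x̄ = F·x = [8, 5, -3]
P̄ = F·P·Fᵀ + Q = [35 15 -11; 15 36 -7; -11 -7 7]
S = H·P̄·Hᵀ + R = [521]
K = P̄·Hᵀ·S⁻¹ = [91/521; 130/521; -39/521]
x' − x̄ = [-2548/521, -3640/521, 1092/521] = K·y
y = (KᵀK)⁻¹·Kᵀ·(x' − x̄) = [-28]
z = y + H·x̄ = [-28] + [26] = [-2]

z = [-2]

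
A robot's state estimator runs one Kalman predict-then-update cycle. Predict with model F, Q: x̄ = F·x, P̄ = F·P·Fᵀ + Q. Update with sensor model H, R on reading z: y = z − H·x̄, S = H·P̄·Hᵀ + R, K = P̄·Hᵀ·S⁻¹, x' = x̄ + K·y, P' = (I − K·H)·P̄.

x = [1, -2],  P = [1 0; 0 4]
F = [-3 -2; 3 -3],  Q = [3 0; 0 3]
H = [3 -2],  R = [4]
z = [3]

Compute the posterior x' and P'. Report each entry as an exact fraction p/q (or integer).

x̄ = F·x = [1, 9]
P̄ = F·P·Fᵀ + Q = [28 15; 15 48]
y = z − H·x̄ = [18]
S = H·P̄·Hᵀ + R = [268]
K = P̄·Hᵀ·S⁻¹ = [27/134; -51/268]
x' = x̄ + K·y = [310/67, 747/134]
P' = (I − K·H)·P̄ = [1147/67 3387/134; 3387/134 10263/268]

x' = [310/67, 747/134]
P' = [1147/67 3387/134; 3387/134 10263/268]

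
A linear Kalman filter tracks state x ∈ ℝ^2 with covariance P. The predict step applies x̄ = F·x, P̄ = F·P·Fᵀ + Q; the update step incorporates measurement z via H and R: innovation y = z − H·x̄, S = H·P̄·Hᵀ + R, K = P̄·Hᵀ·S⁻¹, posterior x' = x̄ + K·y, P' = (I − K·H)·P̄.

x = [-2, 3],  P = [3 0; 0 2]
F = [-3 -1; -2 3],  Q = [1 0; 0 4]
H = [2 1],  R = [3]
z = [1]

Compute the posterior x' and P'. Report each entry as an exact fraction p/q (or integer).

x' = [-681/205, 1621/205]
P' = [966/205 -1716/205; -1716/205 3606/205]

x̄ = F·x = [3, 13]
P̄ = F·P·Fᵀ + Q = [30 12; 12 34]
y = z − H·x̄ = [-18]
S = H·P̄·Hᵀ + R = [205]
K = P̄·Hᵀ·S⁻¹ = [72/205; 58/205]
x' = x̄ + K·y = [-681/205, 1621/205]
P' = (I − K·H)·P̄ = [966/205 -1716/205; -1716/205 3606/205]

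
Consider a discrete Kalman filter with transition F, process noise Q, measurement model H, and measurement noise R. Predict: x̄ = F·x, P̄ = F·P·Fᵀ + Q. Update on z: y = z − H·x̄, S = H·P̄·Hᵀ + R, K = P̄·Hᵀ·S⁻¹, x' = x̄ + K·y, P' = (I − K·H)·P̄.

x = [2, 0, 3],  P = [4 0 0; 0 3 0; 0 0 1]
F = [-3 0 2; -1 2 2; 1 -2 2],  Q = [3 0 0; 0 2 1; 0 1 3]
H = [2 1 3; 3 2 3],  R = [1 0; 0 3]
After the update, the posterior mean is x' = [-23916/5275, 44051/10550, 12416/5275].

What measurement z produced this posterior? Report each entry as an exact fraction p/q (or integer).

z = [2, 2]

x̄ = F·x = [0, 4, 8]
P̄ = F·P·Fᵀ + Q = [43 16 -8; 16 22 -11; -8 -11 23]
S = H·P̄·Hᵀ + R = [304 402; 402 601]
K = P̄·Hᵀ·S⁻¹ = [-2049/5275 2573/5275; -11097/21100 4747/10550; 3999/5275 -2473/5275]
x' − x̄ = [-23916/5275, 1851/10550, -29784/5275] = K·y
y = (KᵀK)⁻¹·Kᵀ·(x' − x̄) = [-26, -30]
z = y + H·x̄ = [-26, -30] + [28, 32] = [2, 2]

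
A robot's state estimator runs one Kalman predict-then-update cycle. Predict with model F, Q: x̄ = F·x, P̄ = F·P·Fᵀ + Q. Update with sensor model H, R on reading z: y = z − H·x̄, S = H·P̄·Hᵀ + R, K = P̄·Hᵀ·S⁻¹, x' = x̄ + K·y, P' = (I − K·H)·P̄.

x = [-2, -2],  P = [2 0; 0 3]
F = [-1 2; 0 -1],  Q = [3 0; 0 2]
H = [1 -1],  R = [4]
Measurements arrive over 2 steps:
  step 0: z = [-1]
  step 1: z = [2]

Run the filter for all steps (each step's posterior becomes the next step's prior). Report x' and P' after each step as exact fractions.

step 0: x' = [-7/38, 43/38], P' = [117/38 25/38; 25/38 69/38]
step 1: x' = [97/62, -43/62], P' = [569/186 51/62; 51/62 599/310]

step 0: x̄ = F·x = [-2, 2]
step 0: P̄ = F·P·Fᵀ + Q = [17 -6; -6 5]
step 0: y = z − H·x̄ = [3]
step 0: S = H·P̄·Hᵀ + R = [38]
step 0: K = P̄·Hᵀ·S⁻¹ = [23/38; -11/38]
step 0: x' = x̄ + K·y = [-7/38, 43/38]
step 0: P' = (I − K·H)·P̄ = [117/38 25/38; 25/38 69/38]
step 1: x̄ = F·x = [93/38, -43/38]
step 1: P̄ = F·P·Fᵀ + Q = [407/38 -113/38; -113/38 145/38]
step 1: y = z − H·x̄ = [-30/19]
step 1: S = H·P̄·Hᵀ + R = [465/19]
step 1: K = P̄·Hᵀ·S⁻¹ = [52/93; -43/155]
step 1: x' = x̄ + K·y = [97/62, -43/62]
step 1: P' = (I − K·H)·P̄ = [569/186 51/62; 51/62 599/310]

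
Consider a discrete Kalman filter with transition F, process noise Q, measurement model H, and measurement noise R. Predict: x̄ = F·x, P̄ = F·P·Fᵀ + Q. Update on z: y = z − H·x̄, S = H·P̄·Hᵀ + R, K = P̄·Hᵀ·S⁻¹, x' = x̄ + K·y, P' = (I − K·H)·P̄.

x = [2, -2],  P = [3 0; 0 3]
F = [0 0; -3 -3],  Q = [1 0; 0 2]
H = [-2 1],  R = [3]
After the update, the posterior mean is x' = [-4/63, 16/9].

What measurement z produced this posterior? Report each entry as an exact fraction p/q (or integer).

z = [2]

x̄ = F·x = [0, 0]
P̄ = F·P·Fᵀ + Q = [1 0; 0 56]
S = H·P̄·Hᵀ + R = [63]
K = P̄·Hᵀ·S⁻¹ = [-2/63; 8/9]
x' − x̄ = [-4/63, 16/9] = K·y
y = (KᵀK)⁻¹·Kᵀ·(x' − x̄) = [2]
z = y + H·x̄ = [2] + [0] = [2]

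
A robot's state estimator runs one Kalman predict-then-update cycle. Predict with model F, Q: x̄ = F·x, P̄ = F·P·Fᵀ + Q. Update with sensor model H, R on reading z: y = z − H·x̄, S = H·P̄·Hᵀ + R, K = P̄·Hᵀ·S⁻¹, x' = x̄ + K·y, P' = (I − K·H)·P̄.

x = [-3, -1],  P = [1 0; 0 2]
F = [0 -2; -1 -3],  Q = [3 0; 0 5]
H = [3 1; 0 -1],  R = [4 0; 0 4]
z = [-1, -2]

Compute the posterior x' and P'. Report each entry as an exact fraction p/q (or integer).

x' = [-457/493, 1002/493]
P' = [284/493 -312/493; -312/493 1176/493]

x̄ = F·x = [2, 6]
P̄ = F·P·Fᵀ + Q = [11 12; 12 24]
y = z − H·x̄ = [-13, 4]
S = H·P̄·Hᵀ + R = [199 -60; -60 28]
K = P̄·Hᵀ·S⁻¹ = [135/493 78/493; 60/493 -294/493]
x' = x̄ + K·y = [-457/493, 1002/493]
P' = (I − K·H)·P̄ = [284/493 -312/493; -312/493 1176/493]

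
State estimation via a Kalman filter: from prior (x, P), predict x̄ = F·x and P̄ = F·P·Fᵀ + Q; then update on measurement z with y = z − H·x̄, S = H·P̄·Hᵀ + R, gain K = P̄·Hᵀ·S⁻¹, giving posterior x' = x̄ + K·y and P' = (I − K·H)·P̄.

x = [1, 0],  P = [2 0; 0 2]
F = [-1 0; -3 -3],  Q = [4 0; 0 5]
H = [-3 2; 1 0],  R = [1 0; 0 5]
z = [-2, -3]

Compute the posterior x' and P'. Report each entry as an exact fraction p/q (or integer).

x' = [-1101/527, -6535/1581]
P' = [1410/527 2110/527; 2110/527 9865/1581]

x̄ = F·x = [-1, -3]
P̄ = F·P·Fᵀ + Q = [6 6; 6 41]
y = z − H·x̄ = [1, -2]
S = H·P̄·Hᵀ + R = [147 -6; -6 11]
K = P̄·Hᵀ·S⁻¹ = [-10/527 282/527; 740/1581 422/527]
x' = x̄ + K·y = [-1101/527, -6535/1581]
P' = (I − K·H)·P̄ = [1410/527 2110/527; 2110/527 9865/1581]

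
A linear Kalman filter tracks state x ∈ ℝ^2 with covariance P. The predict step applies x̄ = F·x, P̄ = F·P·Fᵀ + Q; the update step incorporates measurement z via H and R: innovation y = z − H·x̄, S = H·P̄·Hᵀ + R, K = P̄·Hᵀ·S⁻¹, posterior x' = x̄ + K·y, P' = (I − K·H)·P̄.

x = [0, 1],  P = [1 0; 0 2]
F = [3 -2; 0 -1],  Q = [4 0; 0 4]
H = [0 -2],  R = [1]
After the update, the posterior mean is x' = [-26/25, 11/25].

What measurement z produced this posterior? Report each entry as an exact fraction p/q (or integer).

x̄ = F·x = [-2, -1]
P̄ = F·P·Fᵀ + Q = [21 4; 4 6]
S = H·P̄·Hᵀ + R = [25]
K = P̄·Hᵀ·S⁻¹ = [-8/25; -12/25]
x' − x̄ = [24/25, 36/25] = K·y
y = (KᵀK)⁻¹·Kᵀ·(x' − x̄) = [-3]
z = y + H·x̄ = [-3] + [2] = [-1]

z = [-1]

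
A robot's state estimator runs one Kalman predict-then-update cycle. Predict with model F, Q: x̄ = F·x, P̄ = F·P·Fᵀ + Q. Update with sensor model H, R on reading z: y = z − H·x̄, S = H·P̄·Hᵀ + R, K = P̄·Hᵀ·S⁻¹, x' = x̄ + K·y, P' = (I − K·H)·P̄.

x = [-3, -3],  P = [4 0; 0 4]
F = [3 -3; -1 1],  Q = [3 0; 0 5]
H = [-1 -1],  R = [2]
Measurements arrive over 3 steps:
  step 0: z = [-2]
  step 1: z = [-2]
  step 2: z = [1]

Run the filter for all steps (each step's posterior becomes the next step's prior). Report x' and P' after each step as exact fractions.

step 0: x' = [17/7, -11/21], P' = [183/14 -149/14; -149/14 425/42]
step 1: x' = [6411/1973, -2383/1973], P' = [62085/3946 -50751/3946; -50751/3946 47225/3946]
step 2: x' = [-142433/147118, 25067/441354], P' = [2332743/147118 -1907173/147118; -1907173/147118 5319625/441354]

step 0: x̄ = F·x = [0, 0]
step 0: P̄ = F·P·Fᵀ + Q = [75 -24; -24 13]
step 0: y = z − H·x̄ = [-2]
step 0: S = H·P̄·Hᵀ + R = [42]
step 0: K = P̄·Hᵀ·S⁻¹ = [-17/14; 11/42]
step 0: x' = x̄ + K·y = [17/7, -11/21]
step 0: P' = (I − K·H)·P̄ = [183/14 -149/14; -149/14 425/42]
step 1: x̄ = F·x = [62/7, -62/21]
step 1: P̄ = F·P·Fᵀ + Q = [2823/7 -934/7; -934/7 1039/21]
step 1: y = z − H·x̄ = [82/21]
step 1: S = H·P̄·Hᵀ + R = [3946/21]
step 1: K = P̄·Hᵀ·S⁻¹ = [-5667/3946; 1763/3946]
step 1: x' = x̄ + K·y = [6411/1973, -2383/1973]
step 1: P' = (I − K·H)·P̄ = [62085/3946 -50751/3946; -50751/3946 47225/3946]
step 2: x̄ = F·x = [26382/1973, -8794/1973]
step 2: P̄ = F·P·Fᵀ + Q = [954573/1973 -316218/1973; -316218/1973 115271/1973]
step 2: y = z − H·x̄ = [19561/1973]
step 2: S = H·P̄·Hᵀ + R = [441354/1973]
step 2: K = P̄·Hᵀ·S⁻¹ = [-212785/147118; 200947/441354]
step 2: x' = x̄ + K·y = [-142433/147118, 25067/441354]
step 2: P' = (I − K·H)·P̄ = [2332743/147118 -1907173/147118; -1907173/147118 5319625/441354]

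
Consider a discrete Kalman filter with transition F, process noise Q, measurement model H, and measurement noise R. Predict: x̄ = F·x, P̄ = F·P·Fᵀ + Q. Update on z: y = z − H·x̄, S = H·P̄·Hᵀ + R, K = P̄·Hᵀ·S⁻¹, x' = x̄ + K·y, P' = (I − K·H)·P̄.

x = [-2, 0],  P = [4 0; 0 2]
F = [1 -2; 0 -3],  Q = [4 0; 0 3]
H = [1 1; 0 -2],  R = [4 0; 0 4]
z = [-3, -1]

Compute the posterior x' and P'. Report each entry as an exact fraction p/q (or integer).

x̄ = F·x = [-2, 0]
P̄ = F·P·Fᵀ + Q = [16 12; 12 21]
y = z − H·x̄ = [-1, -1]
S = H·P̄·Hᵀ + R = [65 -66; -66 88]
K = P̄·Hᵀ·S⁻¹ = [20/31 72/341; 3/31 -138/341]
x' = x̄ + K·y = [-974/341, 105/341]
P' = (I − K·H)·P̄ = [1024/341 -144/341; -144/341 276/341]

x' = [-974/341, 105/341]
P' = [1024/341 -144/341; -144/341 276/341]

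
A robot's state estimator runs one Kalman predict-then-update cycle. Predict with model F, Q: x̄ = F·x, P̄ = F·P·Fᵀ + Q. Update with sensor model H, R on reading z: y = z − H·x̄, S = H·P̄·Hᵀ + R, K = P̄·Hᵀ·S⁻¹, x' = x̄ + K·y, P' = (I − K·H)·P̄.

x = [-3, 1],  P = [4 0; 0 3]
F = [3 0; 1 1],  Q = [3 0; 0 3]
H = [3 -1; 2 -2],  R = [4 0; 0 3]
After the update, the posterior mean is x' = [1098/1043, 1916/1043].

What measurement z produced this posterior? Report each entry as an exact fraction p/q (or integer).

z = [2, -2]

x̄ = F·x = [-9, -2]
P̄ = F·P·Fᵀ + Q = [39 12; 12 10]
S = H·P̄·Hᵀ + R = [293 158; 158 103]
K = P̄·Hᵀ·S⁻¹ = [2283/5215 -768/5215; 2046/5215 -2936/5215]
x' − x̄ = [10485/1043, 4002/1043] = K·y
y = (KᵀK)⁻¹·Kᵀ·(x' − x̄) = [27, 12]
z = y + H·x̄ = [27, 12] + [-25, -14] = [2, -2]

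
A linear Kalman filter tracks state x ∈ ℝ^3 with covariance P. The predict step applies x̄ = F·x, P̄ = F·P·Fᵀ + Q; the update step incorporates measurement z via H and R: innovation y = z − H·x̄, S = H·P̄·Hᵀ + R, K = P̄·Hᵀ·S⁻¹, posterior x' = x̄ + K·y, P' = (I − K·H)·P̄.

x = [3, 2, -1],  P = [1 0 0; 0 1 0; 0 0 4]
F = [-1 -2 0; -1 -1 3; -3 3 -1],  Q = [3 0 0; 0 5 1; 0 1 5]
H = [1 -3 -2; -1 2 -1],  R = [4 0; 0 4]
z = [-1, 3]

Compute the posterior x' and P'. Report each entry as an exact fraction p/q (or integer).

x' = [-31601/4311, -9346/4311, -20/479]
P' = [33806/4311 14548/4311 -572/479; 14548/4311 7994/4311 -1190/1437; -572/479 -1190/1437 1726/1437]

x̄ = F·x = [-7, -8, -2]
P̄ = F·P·Fᵀ + Q = [8 3 -3; 3 43 -11; -3 -11 27]
y = z − H·x̄ = [-22, 10]
S = H·P̄·Hᵀ + R = [369 -189; -189 237]
K = P̄·Hᵀ·S⁻¹ = [229/8622 73/2874; -1147/8622 835/2874; -799/2874 -1195/2874]
x' = x̄ + K·y = [-31601/4311, -9346/4311, -20/479]
P' = (I − K·H)·P̄ = [33806/4311 14548/4311 -572/479; 14548/4311 7994/4311 -1190/1437; -572/479 -1190/1437 1726/1437]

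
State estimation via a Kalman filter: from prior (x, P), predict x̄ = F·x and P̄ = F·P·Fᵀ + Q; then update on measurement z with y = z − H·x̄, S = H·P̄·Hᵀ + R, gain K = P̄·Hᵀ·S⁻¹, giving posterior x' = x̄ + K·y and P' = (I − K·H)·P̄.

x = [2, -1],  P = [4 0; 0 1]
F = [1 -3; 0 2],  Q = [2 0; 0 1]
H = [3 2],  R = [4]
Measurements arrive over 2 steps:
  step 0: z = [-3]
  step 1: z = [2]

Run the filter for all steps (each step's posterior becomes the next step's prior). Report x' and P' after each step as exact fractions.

step 0: x̄ = F·x = [5, -2]
step 0: P̄ = F·P·Fᵀ + Q = [15 -6; -6 5]
step 0: y = z − H·x̄ = [-14]
step 0: S = H·P̄·Hᵀ + R = [87]
step 0: K = P̄·Hᵀ·S⁻¹ = [11/29; -8/87]
step 0: x' = x̄ + K·y = [-9/29, -62/87]
step 0: P' = (I − K·H)·P̄ = [72/29 -86/29; -86/29 371/87]
step 1: x̄ = F·x = [53/29, -124/87]
step 1: P̄ = F·P·Fᵀ + Q = [1759/29 -914/29; -914/29 1571/87]
step 1: y = z − H·x̄ = [-55/87]
step 1: S = H·P̄·Hᵀ + R = [21221/87]
step 1: K = P̄·Hᵀ·S⁻¹ = [10347/21221; -5084/21221]
step 1: x' = x̄ + K·y = [32242/21221, -27032/21221]
step 1: P' = (I − K·H)·P̄ = [56584/21221 -64182/21221; -64182/21221 86105/21221]

step 0: x' = [-9/29, -62/87], P' = [72/29 -86/29; -86/29 371/87]
step 1: x' = [32242/21221, -27032/21221], P' = [56584/21221 -64182/21221; -64182/21221 86105/21221]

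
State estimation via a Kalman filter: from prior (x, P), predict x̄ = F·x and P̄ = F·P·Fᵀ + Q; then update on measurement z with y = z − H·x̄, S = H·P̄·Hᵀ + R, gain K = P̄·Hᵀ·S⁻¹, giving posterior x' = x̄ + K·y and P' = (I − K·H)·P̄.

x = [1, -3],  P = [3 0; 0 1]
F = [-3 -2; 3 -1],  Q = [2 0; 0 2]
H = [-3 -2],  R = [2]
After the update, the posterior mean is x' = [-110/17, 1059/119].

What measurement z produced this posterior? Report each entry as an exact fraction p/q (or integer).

x̄ = F·x = [3, 6]
P̄ = F·P·Fᵀ + Q = [33 -25; -25 30]
S = H·P̄·Hᵀ + R = [119]
K = P̄·Hᵀ·S⁻¹ = [-7/17; 15/119]
x' − x̄ = [-161/17, 345/119] = K·y
y = (KᵀK)⁻¹·Kᵀ·(x' − x̄) = [23]
z = y + H·x̄ = [23] + [-21] = [2]

z = [2]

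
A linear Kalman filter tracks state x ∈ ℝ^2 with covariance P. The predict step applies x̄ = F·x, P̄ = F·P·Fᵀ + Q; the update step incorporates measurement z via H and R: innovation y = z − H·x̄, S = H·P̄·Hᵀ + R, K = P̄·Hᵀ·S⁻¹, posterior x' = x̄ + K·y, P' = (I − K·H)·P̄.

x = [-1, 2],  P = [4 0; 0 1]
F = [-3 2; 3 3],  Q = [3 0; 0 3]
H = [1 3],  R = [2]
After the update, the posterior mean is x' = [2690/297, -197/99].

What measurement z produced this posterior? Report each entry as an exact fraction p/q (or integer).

z = [3]

x̄ = F·x = [7, 3]
P̄ = F·P·Fᵀ + Q = [43 -30; -30 48]
S = H·P̄·Hᵀ + R = [297]
K = P̄·Hᵀ·S⁻¹ = [-47/297; 38/99]
x' − x̄ = [611/297, -494/99] = K·y
y = (KᵀK)⁻¹·Kᵀ·(x' − x̄) = [-13]
z = y + H·x̄ = [-13] + [16] = [3]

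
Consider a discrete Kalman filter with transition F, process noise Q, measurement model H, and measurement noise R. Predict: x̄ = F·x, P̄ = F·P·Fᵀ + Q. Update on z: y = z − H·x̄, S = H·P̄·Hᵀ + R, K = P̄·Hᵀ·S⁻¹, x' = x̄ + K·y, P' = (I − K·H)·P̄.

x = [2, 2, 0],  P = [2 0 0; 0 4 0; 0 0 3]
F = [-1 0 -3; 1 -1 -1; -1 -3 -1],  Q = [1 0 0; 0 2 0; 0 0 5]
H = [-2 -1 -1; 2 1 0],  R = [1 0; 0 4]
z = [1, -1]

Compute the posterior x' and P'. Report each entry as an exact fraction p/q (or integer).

x̄ = F·x = [-2, 0, -8]
P̄ = F·P·Fᵀ + Q = [30 7 11; 7 11 13; 11 13 46]
y = z − H·x̄ = [-11, 3]
S = H·P̄·Hᵀ + R = [276 -194; -194 163]
K = P̄·Hᵀ·S⁻¹ = [71/1838 420/919; -168/919 -59/919; -6413/7352 -3027/3676]
x' = x̄ + K·y = [-1937/1838, 1671/919, -6435/7352]
P' = (I − K·H)·P̄ = [2199/919 -2718/919 -3431/1838; -2718/919 5200/919 404/919; -3431/1838 404/919 30629/7352]

x' = [-1937/1838, 1671/919, -6435/7352]
P' = [2199/919 -2718/919 -3431/1838; -2718/919 5200/919 404/919; -3431/1838 404/919 30629/7352]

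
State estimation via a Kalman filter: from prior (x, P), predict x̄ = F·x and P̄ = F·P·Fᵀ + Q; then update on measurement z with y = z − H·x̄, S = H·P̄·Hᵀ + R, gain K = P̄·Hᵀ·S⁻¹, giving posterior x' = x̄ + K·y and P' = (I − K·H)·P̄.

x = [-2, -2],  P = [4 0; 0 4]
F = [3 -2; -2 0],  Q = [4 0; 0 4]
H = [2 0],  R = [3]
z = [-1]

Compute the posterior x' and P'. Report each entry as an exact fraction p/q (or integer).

x' = [-118/227, 764/227]
P' = [168/227 -72/227; -72/227 2236/227]

x̄ = F·x = [-2, 4]
P̄ = F·P·Fᵀ + Q = [56 -24; -24 20]
y = z − H·x̄ = [3]
S = H·P̄·Hᵀ + R = [227]
K = P̄·Hᵀ·S⁻¹ = [112/227; -48/227]
x' = x̄ + K·y = [-118/227, 764/227]
P' = (I − K·H)·P̄ = [168/227 -72/227; -72/227 2236/227]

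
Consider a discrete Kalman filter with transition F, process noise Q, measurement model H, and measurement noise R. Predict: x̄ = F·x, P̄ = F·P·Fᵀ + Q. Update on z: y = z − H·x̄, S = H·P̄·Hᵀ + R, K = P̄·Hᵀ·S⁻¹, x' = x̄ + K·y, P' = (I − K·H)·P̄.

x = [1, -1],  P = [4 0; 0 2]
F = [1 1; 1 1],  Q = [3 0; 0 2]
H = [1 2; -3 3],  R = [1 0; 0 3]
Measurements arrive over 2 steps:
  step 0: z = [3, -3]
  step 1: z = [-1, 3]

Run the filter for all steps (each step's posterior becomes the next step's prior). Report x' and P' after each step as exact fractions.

step 0: x' = [188/117, 236/351], P' = [29/117 14/351; 14/351 152/1053]
step 1: x' = [-69536/90195, 2441/18039], P' = [7253/30065 620/18039; 620/18039 2521/18039]

step 0: x̄ = F·x = [0, 0]
step 0: P̄ = F·P·Fᵀ + Q = [9 6; 6 8]
step 0: y = z − H·x̄ = [3, -3]
step 0: S = H·P̄·Hᵀ + R = [66 3; 3 48]
step 0: K = P̄·Hᵀ·S⁻¹ = [115/351 -73/351; 346/1053 110/1053]
step 0: x' = x̄ + K·y = [188/117, 236/351]
step 0: P' = (I − K·H)·P̄ = [29/117 14/351; 14/351 152/1053]
step 1: x̄ = F·x = [800/351, 800/351]
step 1: P̄ = F·P·Fᵀ + Q = [3656/1053 497/1053; 497/1053 2603/1053]
step 1: y = z − H·x̄ = [-917/117, 3]
step 1: S = H·P̄·Hᵀ + R = [1901/117 3; 3 48]
step 1: K = P̄·Hᵀ·S⁻¹ = [27959/90195 -18659/90195; 5662/18039 1901/18039]
step 1: x' = x̄ + K·y = [-69536/90195, 2441/18039]
step 1: P' = (I − K·H)·P̄ = [7253/30065 620/18039; 620/18039 2521/18039]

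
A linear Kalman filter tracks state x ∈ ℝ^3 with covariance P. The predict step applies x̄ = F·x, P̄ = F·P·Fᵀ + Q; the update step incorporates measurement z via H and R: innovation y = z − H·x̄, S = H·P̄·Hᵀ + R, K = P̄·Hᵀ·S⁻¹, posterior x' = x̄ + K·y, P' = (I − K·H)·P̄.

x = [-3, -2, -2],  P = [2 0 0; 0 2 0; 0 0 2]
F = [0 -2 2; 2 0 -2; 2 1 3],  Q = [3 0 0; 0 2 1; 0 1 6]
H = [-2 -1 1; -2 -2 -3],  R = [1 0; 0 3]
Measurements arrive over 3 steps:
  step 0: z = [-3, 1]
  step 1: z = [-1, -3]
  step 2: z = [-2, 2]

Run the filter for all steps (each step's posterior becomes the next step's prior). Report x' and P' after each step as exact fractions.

step 0: x̄ = F·x = [0, -2, -14]
step 0: P̄ = F·P·Fᵀ + Q = [19 -8 8; -8 18 -3; 8 -3 34]
step 0: y = z − H·x̄ = [9, -45]
step 0: S = H·P̄·Hᵀ + R = [71 -9; -9 453]
step 0: K = P̄·Hᵀ·S⁻¹ = [-1730/5347 -1732/16041; -394/5347 -413/16041; 2835/10694 -7763/32082]
step 0: x' = x̄ + K·y = [10410/5347, -8045/5347, -3878/5347]
step 0: P' = (I − K·H)·P̄ = [110927/16041 -173330/16041 43334/16041; -173330/16041 278285/16041 -69557/16041; 43334/16041 -69557/16041 42727/32082]
step 1: x̄ = F·x = [8334/5347, 28576/5347, 1141/5347]
step 1: P̄ = F·P·Fᵀ + Q = [1803173/16041 167658/5347 716495/16041; 167658/5347 71524/5347 70230/5347; 716495/16041 70230/5347 839713/32082]
step 1: y = z − H·x̄ = [38756/5347, 61202/5347]
step 1: S = H·P̄·Hᵀ + R = [13175395/32082 24953561/32082; 24953561/32082 54095647/32082]
step 1: K = P̄·Hᵀ·S⁻¹ = [-3577702/10879499 -1069460/10879499; -31630968/467818457 -21162660/467818457; 716935055/2806910742 -653863759/2806910742]
step 1: x' = x̄ + K·y = [-21215778/10879499, 2028669032/467818457, -844356614/1403455371]
step 1: P' = (I − K·H)·P̄ = [15438557/10879499 -21913394/10879499 5386018/10879499; -21913394/10879499 1539317684/467818457 -376865168/467818457; 5386018/10879499 -376865168/467818457 1234929335/2806910742]
step 2: x̄ = F·x = [-13860727420/1403455371, -3784957496/1403455371, -640244490/467818457]
step 2: P̄ = F·P·Fᵀ + Q = [34196801023/1403455371 7094255906/1403455371 4359253503/467818457; 7094255906/1403455371 7684694248/1403455371 1220696926/467818457; 4359253503/467818457 1220696926/467818457 11205889489/935636914]
step 2: y = z − H·x̄ = [-32392589608/1403455371, -12748886500/467818457]
step 2: S = H·P̄·Hᵀ + R = [262851975953/2806910742 133512505425/935636914; 133512505425/935636914 387098745327/935636914]
step 2: K = P̄·Hᵀ·S⁻¹ = [-937565946386/2866312660703 -2501622817240/25796813946327; -194323458214/2866312660703 -1198071943778/25796813946327; 1464681704325/5732625321406 -12002097640241/51593627892654]
step 2: x' = x̄ + K·y = [8156875021412/25796813946327, 3444474095296/25796813946327, -23891378299840/25796813946327]
step 2: P' = (I − K·H)·P̄ = [36203575371809/25796813946327 -51361890794066/25796813946327 12607166432078/25796813946327; -51361890794066/25796813946327 83947215111128/25796813946327 -20525477600930/25796813946327; 12607166432078/25796813946327 -20525477600930/25796813946327 22559845865377/51593627892654]

step 0: x' = [10410/5347, -8045/5347, -3878/5347], P' = [110927/16041 -173330/16041 43334/16041; -173330/16041 278285/16041 -69557/16041; 43334/16041 -69557/16041 42727/32082]
step 1: x' = [-21215778/10879499, 2028669032/467818457, -844356614/1403455371], P' = [15438557/10879499 -21913394/10879499 5386018/10879499; -21913394/10879499 1539317684/467818457 -376865168/467818457; 5386018/10879499 -376865168/467818457 1234929335/2806910742]
step 2: x' = [8156875021412/25796813946327, 3444474095296/25796813946327, -23891378299840/25796813946327], P' = [36203575371809/25796813946327 -51361890794066/25796813946327 12607166432078/25796813946327; -51361890794066/25796813946327 83947215111128/25796813946327 -20525477600930/25796813946327; 12607166432078/25796813946327 -20525477600930/25796813946327 22559845865377/51593627892654]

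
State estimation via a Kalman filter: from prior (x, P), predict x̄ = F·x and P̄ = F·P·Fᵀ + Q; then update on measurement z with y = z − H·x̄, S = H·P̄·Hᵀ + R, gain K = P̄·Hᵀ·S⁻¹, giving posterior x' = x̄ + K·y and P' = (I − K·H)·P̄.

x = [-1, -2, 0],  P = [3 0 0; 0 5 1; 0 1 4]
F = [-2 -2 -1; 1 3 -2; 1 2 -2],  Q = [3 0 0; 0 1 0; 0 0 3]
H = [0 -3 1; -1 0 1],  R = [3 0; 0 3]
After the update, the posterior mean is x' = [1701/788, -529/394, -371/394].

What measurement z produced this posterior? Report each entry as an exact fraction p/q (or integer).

z = [3, -3]

x̄ = F·x = [6, -7, -5]
P̄ = F·P·Fᵀ + Q = [43 -27 -16; -27 53 39; -16 39 34]
S = H·P̄·Hᵀ + R = [280 -148; -148 112]
K = P̄·Hᵀ·S⁻¹ = [-121/788 -575/788; -153/394 15/197; -79/394 143/788]
x' − x̄ = [-3027/788, 2229/394, 1599/394] = K·y
y = (KᵀK)⁻¹·Kᵀ·(x' − x̄) = [-13, 8]
z = y + H·x̄ = [-13, 8] + [16, -11] = [3, -3]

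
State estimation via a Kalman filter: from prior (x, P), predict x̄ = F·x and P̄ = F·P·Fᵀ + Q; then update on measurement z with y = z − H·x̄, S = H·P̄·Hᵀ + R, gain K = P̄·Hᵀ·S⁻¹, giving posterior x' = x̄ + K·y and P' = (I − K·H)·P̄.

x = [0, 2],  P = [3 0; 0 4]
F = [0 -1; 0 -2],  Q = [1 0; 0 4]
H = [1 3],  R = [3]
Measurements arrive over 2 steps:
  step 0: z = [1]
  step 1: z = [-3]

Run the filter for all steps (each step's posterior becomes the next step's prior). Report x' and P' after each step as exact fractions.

step 0: x̄ = F·x = [-2, -4]
step 0: P̄ = F·P·Fᵀ + Q = [5 8; 8 20]
step 0: y = z − H·x̄ = [15]
step 0: S = H·P̄·Hᵀ + R = [236]
step 0: K = P̄·Hᵀ·S⁻¹ = [29/236; 17/59]
step 0: x' = x̄ + K·y = [-37/236, 19/59]
step 0: P' = (I − K·H)·P̄ = [339/236 -21/59; -21/59 24/59]
step 1: x̄ = F·x = [-19/59, -38/59]
step 1: P̄ = F·P·Fᵀ + Q = [83/59 48/59; 48/59 332/59]
step 1: y = z − H·x̄ = [-44/59]
step 1: S = H·P̄·Hᵀ + R = [3536/59]
step 1: K = P̄·Hᵀ·S⁻¹ = [227/3536; 261/884]
step 1: x' = x̄ + K·y = [-327/884, -191/221]
step 1: P' = (I − K·H)·P̄ = [4101/3536 -285/884; -285/884 89/221]

step 0: x' = [-37/236, 19/59], P' = [339/236 -21/59; -21/59 24/59]
step 1: x' = [-327/884, -191/221], P' = [4101/3536 -285/884; -285/884 89/221]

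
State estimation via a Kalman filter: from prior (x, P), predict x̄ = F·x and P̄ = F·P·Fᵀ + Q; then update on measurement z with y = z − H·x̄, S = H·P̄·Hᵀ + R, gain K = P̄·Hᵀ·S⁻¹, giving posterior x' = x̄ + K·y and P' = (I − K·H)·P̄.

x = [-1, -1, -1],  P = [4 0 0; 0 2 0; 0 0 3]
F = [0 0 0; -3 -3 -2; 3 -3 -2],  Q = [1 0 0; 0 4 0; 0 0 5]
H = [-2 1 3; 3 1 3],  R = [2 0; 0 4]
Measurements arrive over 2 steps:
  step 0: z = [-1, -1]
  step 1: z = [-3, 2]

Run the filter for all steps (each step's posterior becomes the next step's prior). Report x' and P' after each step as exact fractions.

step 0: x' = [6/4181, 28612/4181, -10889/4181], P' = [4046/20905 104/20905 414/20905; 104/20905 1379526/20905 -459114/20905; 414/20905 -459114/20905 155936/20905]
step 1: x' = [3038116645/3770386281, -509499580/1256795427, -846001591/3770386281], P' = [729749486/3770386281 20092048/1256795427 60972646/3770386281; 20092048/1256795427 3786348440/418931809 -3645704104/1256795427; 60972646/3770386281 -3645704104/1256795427 4072512626/3770386281]

step 0: x̄ = F·x = [0, 8, 2]
step 0: P̄ = F·P·Fᵀ + Q = [1 0 0; 0 70 -6; 0 -6 71]
step 0: y = z − H·x̄ = [-15, -15]
step 0: S = H·P̄·Hᵀ + R = [679 667; 667 686]
step 0: K = P̄·Hᵀ·S⁻¹ = [-3373/20905 3371/20905; 988/20905 624/20905; 3933/20905 2484/20905]
step 0: x' = x̄ + K·y = [6/4181, 28612/4181, -10889/4181]
step 0: P' = (I − K·H)·P̄ = [4046/20905 104/20905 414/20905; 104/20905 1379526/20905 -459114/20905; 414/20905 -459114/20905 155936/20905]
step 1: x̄ = F·x = [0, -64076/4181, -64040/4181]
step 1: P̄ = F·P·Fᵀ + Q = [1 0 0; 0 7656984/20905 7493696/20905; 0 7493696/20905 7664209/20905]
step 1: y = z − H·x̄ = [243653/4181, 264558/4181]
step 1: S = H·P̄·Hᵀ + R = [121722471/20905 121471611/20905; 121471611/20905 121868806/20905]
step 1: K = P̄·Hᵀ·S⁻¹ = [-608152445/3770386281 202703545/1256795427; 190874456/1256795427 40184096/418931809; 579240137/3770386281 121945292/1256795427]
step 1: x' = x̄ + K·y = [3038116645/3770386281, -509499580/1256795427, -846001591/3770386281]
step 1: P' = (I − K·H)·P̄ = [729749486/3770386281 20092048/1256795427 60972646/3770386281; 20092048/1256795427 3786348440/418931809 -3645704104/1256795427; 60972646/3770386281 -3645704104/1256795427 4072512626/3770386281]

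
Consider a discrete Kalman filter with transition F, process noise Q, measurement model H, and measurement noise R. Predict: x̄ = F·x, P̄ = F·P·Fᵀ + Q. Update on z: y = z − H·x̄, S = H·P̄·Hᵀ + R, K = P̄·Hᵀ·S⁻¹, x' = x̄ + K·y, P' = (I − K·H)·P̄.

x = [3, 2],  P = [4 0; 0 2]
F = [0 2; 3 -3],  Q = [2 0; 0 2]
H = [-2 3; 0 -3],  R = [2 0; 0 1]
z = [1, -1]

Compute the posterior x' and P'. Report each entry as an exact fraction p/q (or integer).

x' = [1228/2779, 1233/2779]
P' = [5626/8337 412/2779; 412/2779 296/2779]

x̄ = F·x = [4, 3]
P̄ = F·P·Fᵀ + Q = [10 -12; -12 56]
y = z − H·x̄ = [0, 8]
S = H·P̄·Hᵀ + R = [690 -576; -576 505]
K = P̄·Hᵀ·S⁻¹ = [-3772/8337 -1236/2779; 32/2779 -888/2779]
x' = x̄ + K·y = [1228/2779, 1233/2779]
P' = (I − K·H)·P̄ = [5626/8337 412/2779; 412/2779 296/2779]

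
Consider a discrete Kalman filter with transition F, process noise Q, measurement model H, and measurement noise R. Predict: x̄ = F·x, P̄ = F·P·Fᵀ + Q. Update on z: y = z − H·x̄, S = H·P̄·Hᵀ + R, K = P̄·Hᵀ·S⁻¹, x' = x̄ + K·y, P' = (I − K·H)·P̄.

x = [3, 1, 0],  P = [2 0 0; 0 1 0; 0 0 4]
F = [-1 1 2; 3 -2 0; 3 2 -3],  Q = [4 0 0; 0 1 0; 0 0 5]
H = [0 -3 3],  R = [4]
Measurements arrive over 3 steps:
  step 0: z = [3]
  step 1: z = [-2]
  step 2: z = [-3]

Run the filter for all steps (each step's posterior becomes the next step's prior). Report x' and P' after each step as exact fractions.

step 0: x' = [-256/263, 3925/526, 4463/526], P' = [4249/263 -2914/263 -2954/263; -2914/263 11369/526 11333/526; -2954/263 11333/526 11529/526]
step 1: x' = [429089/30713, -181489/30713, -199835/30713], P' = [3596121/30713 -3924770/30713 -3893926/30713; -3924770/30713 28465326/153565 5660870/30713; -3893926/30713 5660870/30713 5642138/30713]
step 2: x' = [-1551383792/69810001, 5842377779/139620002, 5701800397/139620002], P' = [12138386455/69810001 -15478426929/69810001 -15372221505/69810001; -15478426929/69810001 109454357155/279240004 108981118743/279240004; -15372221505/69810001 108981118743/279240004 108631713995/279240004]

step 0: x̄ = F·x = [-2, 7, 11]
step 0: P̄ = F·P·Fᵀ + Q = [23 -8 -28; -8 23 14; -28 14 63]
step 0: y = z − H·x̄ = [-9]
step 0: S = H·P̄·Hᵀ + R = [526]
step 0: K = P̄·Hᵀ·S⁻¹ = [-30/263; -27/526; 147/526]
step 0: x' = x̄ + K·y = [-256/263, 3925/526, 4463/526]
step 0: P' = (I − K·H)·P̄ = [4249/263 -2914/263 -2954/263; -2914/263 11369/526 11333/526; -2954/263 11333/526 11529/526]
step 1: x̄ = F·x = [13363/526, -4693/263, -7075/526]
step 1: P̄ = F·P·Fᵀ + Q = [148707/526 -79076/263 -119597/526; -79076/263 96210/263 76088/263; -119597/526 76088/263 128761/526]
step 1: y = z − H·x̄ = [-7985/526]
step 1: S = H·P̄·Hᵀ + R = [153565/526]
step 1: K = P̄·Hᵀ·S⁻¹ = [23133/30713; -120732/153565; -14049/30713]
step 1: x' = x̄ + K·y = [429089/30713, -181489/30713, -199835/30713]
step 1: P' = (I − K·H)·P̄ = [3596121/30713 -3924770/30713 -3893926/30713; -3924770/30713 28465326/153565 5660870/30713; -3893926/30713 5660870/30713 5642138/30713]
step 2: x̄ = F·x = [-1010248/30713, 1650245/30713, 1523794/30713]
step 2: P̄ = F·P·Fᵀ + Q = [390246571/153565 -439026897/153565 -332821473/153565; -439026897/153565 511326514/153565 393016911/153565; -332821473/153565 393016911/153565 305665724/153565]
step 2: y = z − H·x̄ = [287214/30713]
step 2: S = H·P̄·Hᵀ + R = [279240004/153565]
step 2: K = P̄·Hᵀ·S⁻¹ = [79654068/69810001; -354928809/279240004; -262053561/279240004]
step 2: x' = x̄ + K·y = [-1551383792/69810001, 5842377779/139620002, 5701800397/139620002]
step 2: P' = (I − K·H)·P̄ = [12138386455/69810001 -15478426929/69810001 -15372221505/69810001; -15478426929/69810001 109454357155/279240004 108981118743/279240004; -15372221505/69810001 108981118743/279240004 108631713995/279240004]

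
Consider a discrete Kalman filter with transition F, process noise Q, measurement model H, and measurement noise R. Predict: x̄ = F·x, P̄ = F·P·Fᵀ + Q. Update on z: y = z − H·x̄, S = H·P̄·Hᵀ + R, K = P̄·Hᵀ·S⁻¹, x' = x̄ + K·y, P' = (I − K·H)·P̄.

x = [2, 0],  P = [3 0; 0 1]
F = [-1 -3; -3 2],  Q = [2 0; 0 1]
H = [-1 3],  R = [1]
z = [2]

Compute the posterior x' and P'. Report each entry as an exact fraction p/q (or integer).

x' = [-44/19, -12/95]
P' = [793/57 88/19; 88/19 157/95]

x̄ = F·x = [-2, -6]
P̄ = F·P·Fᵀ + Q = [14 3; 3 32]
y = z − H·x̄ = [18]
S = H·P̄·Hᵀ + R = [285]
K = P̄·Hᵀ·S⁻¹ = [-1/57; 31/95]
x' = x̄ + K·y = [-44/19, -12/95]
P' = (I − K·H)·P̄ = [793/57 88/19; 88/19 157/95]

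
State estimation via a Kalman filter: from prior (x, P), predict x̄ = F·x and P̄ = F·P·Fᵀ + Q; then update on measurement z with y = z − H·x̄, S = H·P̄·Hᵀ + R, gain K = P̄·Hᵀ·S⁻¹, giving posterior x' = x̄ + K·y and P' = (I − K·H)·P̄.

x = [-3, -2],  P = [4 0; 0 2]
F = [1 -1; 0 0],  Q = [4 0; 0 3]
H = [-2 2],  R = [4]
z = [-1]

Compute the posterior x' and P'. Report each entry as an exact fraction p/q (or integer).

x' = [1/14, -9/28]
P' = [20/7 15/7; 15/7 33/14]

x̄ = F·x = [-1, 0]
P̄ = F·P·Fᵀ + Q = [10 0; 0 3]
y = z − H·x̄ = [-3]
S = H·P̄·Hᵀ + R = [56]
K = P̄·Hᵀ·S⁻¹ = [-5/14; 3/28]
x' = x̄ + K·y = [1/14, -9/28]
P' = (I − K·H)·P̄ = [20/7 15/7; 15/7 33/14]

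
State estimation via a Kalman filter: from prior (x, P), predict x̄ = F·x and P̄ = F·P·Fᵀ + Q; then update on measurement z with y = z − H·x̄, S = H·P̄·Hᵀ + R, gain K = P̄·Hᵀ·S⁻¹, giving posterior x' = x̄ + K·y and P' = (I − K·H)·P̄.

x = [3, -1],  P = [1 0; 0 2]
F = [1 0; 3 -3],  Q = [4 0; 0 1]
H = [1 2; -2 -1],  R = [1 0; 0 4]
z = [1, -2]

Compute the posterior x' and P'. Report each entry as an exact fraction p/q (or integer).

x' = [1567/1759, 280/1759]
P' = [2247/1759 -1298/1759; -1298/1759 1160/1759]

x̄ = F·x = [3, 12]
P̄ = F·P·Fᵀ + Q = [5 3; 3 28]
y = z − H·x̄ = [-26, 16]
S = H·P̄·Hᵀ + R = [130 -81; -81 64]
K = P̄·Hᵀ·S⁻¹ = [-349/1759 -799/1759; 1022/1759 359/1759]
x' = x̄ + K·y = [1567/1759, 280/1759]
P' = (I − K·H)·P̄ = [2247/1759 -1298/1759; -1298/1759 1160/1759]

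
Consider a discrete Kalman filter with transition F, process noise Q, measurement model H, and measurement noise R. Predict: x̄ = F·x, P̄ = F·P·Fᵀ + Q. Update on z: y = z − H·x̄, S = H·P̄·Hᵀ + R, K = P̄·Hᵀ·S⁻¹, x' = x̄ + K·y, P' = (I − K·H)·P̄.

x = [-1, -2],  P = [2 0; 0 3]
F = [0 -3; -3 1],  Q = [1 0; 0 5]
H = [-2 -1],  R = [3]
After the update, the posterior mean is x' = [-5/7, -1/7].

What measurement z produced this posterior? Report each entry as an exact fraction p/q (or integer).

x̄ = F·x = [6, 1]
P̄ = F·P·Fᵀ + Q = [28 -9; -9 26]
S = H·P̄·Hᵀ + R = [105]
K = P̄·Hᵀ·S⁻¹ = [-47/105; -8/105]
x' − x̄ = [-47/7, -8/7] = K·y
y = (KᵀK)⁻¹·Kᵀ·(x' − x̄) = [15]
z = y + H·x̄ = [15] + [-13] = [2]

z = [2]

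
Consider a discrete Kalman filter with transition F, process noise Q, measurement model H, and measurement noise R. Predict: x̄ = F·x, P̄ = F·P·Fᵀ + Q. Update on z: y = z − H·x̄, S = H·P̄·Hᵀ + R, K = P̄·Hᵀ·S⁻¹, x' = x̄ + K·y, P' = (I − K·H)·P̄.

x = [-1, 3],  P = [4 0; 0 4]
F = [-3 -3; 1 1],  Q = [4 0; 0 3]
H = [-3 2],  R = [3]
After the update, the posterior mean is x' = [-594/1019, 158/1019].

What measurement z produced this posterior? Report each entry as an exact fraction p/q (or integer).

x̄ = F·x = [-6, 2]
P̄ = F·P·Fᵀ + Q = [76 -24; -24 11]
S = H·P̄·Hᵀ + R = [1019]
K = P̄·Hᵀ·S⁻¹ = [-276/1019; 94/1019]
x' − x̄ = [5520/1019, -1880/1019] = K·y
y = (KᵀK)⁻¹·Kᵀ·(x' − x̄) = [-20]
z = y + H·x̄ = [-20] + [22] = [2]

z = [2]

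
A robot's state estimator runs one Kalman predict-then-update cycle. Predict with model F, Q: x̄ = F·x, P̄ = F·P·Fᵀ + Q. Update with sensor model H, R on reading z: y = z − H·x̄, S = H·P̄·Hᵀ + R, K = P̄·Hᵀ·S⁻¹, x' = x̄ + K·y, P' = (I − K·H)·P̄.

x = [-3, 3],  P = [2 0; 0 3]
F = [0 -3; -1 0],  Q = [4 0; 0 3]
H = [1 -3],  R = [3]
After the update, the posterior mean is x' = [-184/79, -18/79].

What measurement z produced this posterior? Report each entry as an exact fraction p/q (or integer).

z = [-1]

x̄ = F·x = [-9, 3]
P̄ = F·P·Fᵀ + Q = [31 0; 0 5]
S = H·P̄·Hᵀ + R = [79]
K = P̄·Hᵀ·S⁻¹ = [31/79; -15/79]
x' − x̄ = [527/79, -255/79] = K·y
y = (KᵀK)⁻¹·Kᵀ·(x' − x̄) = [17]
z = y + H·x̄ = [17] + [-18] = [-1]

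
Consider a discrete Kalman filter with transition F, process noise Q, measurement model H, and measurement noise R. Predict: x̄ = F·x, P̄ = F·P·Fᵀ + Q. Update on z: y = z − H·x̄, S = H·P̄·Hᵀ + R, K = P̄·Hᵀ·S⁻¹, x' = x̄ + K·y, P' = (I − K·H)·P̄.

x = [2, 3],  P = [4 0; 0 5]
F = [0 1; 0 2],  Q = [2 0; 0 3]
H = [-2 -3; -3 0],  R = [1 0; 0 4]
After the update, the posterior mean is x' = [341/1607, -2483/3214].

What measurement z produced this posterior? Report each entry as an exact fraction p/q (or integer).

z = [2, -1]

x̄ = F·x = [3, 6]
P̄ = F·P·Fᵀ + Q = [7 10; 10 23]
S = H·P̄·Hᵀ + R = [356 132; 132 67]
K = P̄·Hᵀ·S⁻¹ = [-44/1607 -417/1607; -2003/6428 267/1607]
x' − x̄ = [-4480/1607, -21767/3214] = K·y
y = (KᵀK)⁻¹·Kᵀ·(x' − x̄) = [26, 8]
z = y + H·x̄ = [26, 8] + [-24, -9] = [2, -1]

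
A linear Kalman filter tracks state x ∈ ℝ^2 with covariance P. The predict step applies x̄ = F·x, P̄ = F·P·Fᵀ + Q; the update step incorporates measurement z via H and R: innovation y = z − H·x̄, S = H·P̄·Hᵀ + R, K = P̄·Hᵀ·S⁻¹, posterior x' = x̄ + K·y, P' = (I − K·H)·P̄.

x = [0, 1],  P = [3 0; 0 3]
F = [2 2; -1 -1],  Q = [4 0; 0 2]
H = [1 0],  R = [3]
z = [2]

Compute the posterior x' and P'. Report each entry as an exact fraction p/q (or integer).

x̄ = F·x = [2, -1]
P̄ = F·P·Fᵀ + Q = [28 -12; -12 8]
y = z − H·x̄ = [0]
S = H·P̄·Hᵀ + R = [31]
K = P̄·Hᵀ·S⁻¹ = [28/31; -12/31]
x' = x̄ + K·y = [2, -1]
P' = (I − K·H)·P̄ = [84/31 -36/31; -36/31 104/31]

x' = [2, -1]
P' = [84/31 -36/31; -36/31 104/31]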